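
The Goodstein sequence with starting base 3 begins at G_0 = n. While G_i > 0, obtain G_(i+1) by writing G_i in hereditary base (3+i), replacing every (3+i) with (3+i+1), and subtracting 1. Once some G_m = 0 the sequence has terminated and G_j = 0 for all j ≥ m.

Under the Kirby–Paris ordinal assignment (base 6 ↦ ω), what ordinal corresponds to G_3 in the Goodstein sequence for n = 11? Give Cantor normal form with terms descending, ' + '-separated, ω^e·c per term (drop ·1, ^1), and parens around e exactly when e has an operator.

ω·5 + 5

11 —HB3→ 3^2 + 2 —bump→ 4^2 + 2 = 18 —(−1)→ 17
17 —HB4→ 4^2 + 1 —bump→ 5^2 + 1 = 26 —(−1)→ 25
25 —HB5→ 5^2 —bump→ 6^2 = 36 —(−1)→ 35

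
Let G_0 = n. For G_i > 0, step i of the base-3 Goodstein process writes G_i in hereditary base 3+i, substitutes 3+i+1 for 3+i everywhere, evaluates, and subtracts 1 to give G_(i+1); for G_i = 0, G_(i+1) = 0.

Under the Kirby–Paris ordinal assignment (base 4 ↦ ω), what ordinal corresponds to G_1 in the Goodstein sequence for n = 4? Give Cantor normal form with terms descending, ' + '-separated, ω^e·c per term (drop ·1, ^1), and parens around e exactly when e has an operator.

ω

[0] 4 ≡ 3 + 1 (base 3). Lift 4: 5. −1: 4.
[1] 4 ≡ 4 (base 4). Lift 5: 5. −1: 4.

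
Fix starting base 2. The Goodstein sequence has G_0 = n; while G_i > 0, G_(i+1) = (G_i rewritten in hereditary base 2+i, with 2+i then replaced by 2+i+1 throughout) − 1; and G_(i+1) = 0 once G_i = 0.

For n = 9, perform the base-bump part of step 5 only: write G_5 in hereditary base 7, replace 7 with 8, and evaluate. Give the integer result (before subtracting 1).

50333400

G_0 = 9. HB_2(9) = 2^(2 + 1) + 1. Bump = 82. G_1 = 81.
G_1 = 81. HB_3(81) = 3^(3 + 1). Bump = 1024. G_2 = 1023.
G_2 = 1023. HB_4(1023) = 3·4^4 + 3·4^3 + 3·4^2 + 3·4 + 3. Bump = 9843. G_3 = 9842.
G_3 = 9842. HB_5(9842) = 3·5^5 + 3·5^3 + 3·5^2 + 3·5 + 2. Bump = 140744. G_4 = 140743.
G_4 = 140743. HB_6(140743) = 3·6^6 + 3·6^3 + 3·6^2 + 3·6 + 1. Bump = 2471827. G_5 = 2471826.
G_5 = 2471826. HB_7(2471826) = 3·7^7 + 3·7^3 + 3·7^2 + 3·7. Bump = 50333400. G_6 = 50333399.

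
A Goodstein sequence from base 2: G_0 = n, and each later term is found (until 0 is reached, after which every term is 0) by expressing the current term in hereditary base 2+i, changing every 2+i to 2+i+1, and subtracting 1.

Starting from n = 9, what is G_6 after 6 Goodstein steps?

base 2: 9 = 2^(2 + 1) + 1; at 3: 3^(3 + 1) + 1 = 82; next = 81
base 3: 81 = 3^(3 + 1); at 4: 4^(4 + 1) = 1024; next = 1023
base 4: 1023 = 3·4^4 + 3·4^3 + 3·4^2 + 3·4 + 3; at 5: 3·5^5 + 3·5^3 + 3·5^2 + 3·5 + 3 = 9843; next = 9842
base 5: 9842 = 3·5^5 + 3·5^3 + 3·5^2 + 3·5 + 2; at 6: 3·6^6 + 3·6^3 + 3·6^2 + 3·6 + 2 = 140744; next = 140743
base 6: 140743 = 3·6^6 + 3·6^3 + 3·6^2 + 3·6 + 1; at 7: 3·7^7 + 3·7^3 + 3·7^2 + 3·7 + 1 = 2471827; next = 2471826
base 7: 2471826 = 3·7^7 + 3·7^3 + 3·7^2 + 3·7; at 8: 3·8^8 + 3·8^3 + 3·8^2 + 3·8 = 50333400; next = 50333399

50333399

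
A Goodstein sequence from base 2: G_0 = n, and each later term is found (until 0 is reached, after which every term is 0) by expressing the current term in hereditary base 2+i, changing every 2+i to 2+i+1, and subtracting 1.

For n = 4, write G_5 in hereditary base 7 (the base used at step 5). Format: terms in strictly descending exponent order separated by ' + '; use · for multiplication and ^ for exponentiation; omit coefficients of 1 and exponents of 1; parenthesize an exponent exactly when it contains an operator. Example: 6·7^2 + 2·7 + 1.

4 —HB2→ 2^2 —bump→ 3^3 = 27 —(−1)→ 26
26 —HB3→ 2·3^2 + 2·3 + 2 —bump→ 2·4^2 + 2·4 + 2 = 42 —(−1)→ 41
41 —HB4→ 2·4^2 + 2·4 + 1 —bump→ 2·5^2 + 2·5 + 1 = 61 —(−1)→ 60
60 —HB5→ 2·5^2 + 2·5 —bump→ 2·6^2 + 2·6 = 84 —(−1)→ 83
83 —HB6→ 2·6^2 + 6 + 5 —bump→ 2·7^2 + 7 + 5 = 110 —(−1)→ 109
109 —HB7→ 2·7^2 + 7 + 4 —bump→ 2·8^2 + 8 + 4 = 140 —(−1)→ 139

2·7^2 + 7 + 4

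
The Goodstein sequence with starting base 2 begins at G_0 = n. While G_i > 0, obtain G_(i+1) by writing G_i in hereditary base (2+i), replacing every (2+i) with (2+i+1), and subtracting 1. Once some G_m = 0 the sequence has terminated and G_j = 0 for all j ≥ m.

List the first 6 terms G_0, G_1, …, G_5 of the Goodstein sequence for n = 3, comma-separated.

base 2: 3 = 2 + 1; at 3: 3 + 1 = 4; next = 3
base 3: 3 = 3; at 4: 4 = 4; next = 3
base 4: 3 = 3; at 5: 3 = 3; next = 2
base 5: 2 = 2; at 6: 2 = 2; next = 1
base 6: 1 = 1; at 7: 1 = 1; next = 0

3, 3, 3, 2, 1, 0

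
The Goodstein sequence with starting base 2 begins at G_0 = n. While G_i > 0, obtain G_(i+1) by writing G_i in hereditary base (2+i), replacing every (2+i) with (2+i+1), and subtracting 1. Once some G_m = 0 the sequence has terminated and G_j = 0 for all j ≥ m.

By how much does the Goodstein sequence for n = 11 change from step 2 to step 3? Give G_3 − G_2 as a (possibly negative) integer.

14600

i=0: 11 = 2^(2 + 1) + 2 + 1 (b=2); 2→3: 3^(3 + 1) + 3 + 1 = 85; 85−1 = 84
i=1: 84 = 3^(3 + 1) + 3 (b=3); 3→4: 4^(4 + 1) + 4 = 1028; 1028−1 = 1027
i=2: 1027 = 4^(4 + 1) + 3 (b=4); 4→5: 5^(5 + 1) + 3 = 15628; 15628−1 = 15627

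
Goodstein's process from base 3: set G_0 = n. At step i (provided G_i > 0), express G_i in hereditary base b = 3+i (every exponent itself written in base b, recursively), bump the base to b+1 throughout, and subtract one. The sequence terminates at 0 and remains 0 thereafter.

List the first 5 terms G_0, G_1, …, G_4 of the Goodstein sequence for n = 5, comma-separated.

[0] 5 ≡ 3 + 2 (base 3). Lift 4: 6. −1: 5.
[1] 5 ≡ 4 + 1 (base 4). Lift 5: 6. −1: 5.
[2] 5 ≡ 5 (base 5). Lift 6: 6. −1: 5.
[3] 5 ≡ 5 (base 6). Lift 7: 5. −1: 4.

5, 5, 5, 5, 4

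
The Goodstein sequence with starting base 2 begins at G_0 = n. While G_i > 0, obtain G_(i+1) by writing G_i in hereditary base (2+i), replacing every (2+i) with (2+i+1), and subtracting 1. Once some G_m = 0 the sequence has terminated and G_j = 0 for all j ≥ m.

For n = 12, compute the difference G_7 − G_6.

3352566707

(0) 12|_2 = 2^(2 + 1) + 2^2 ↦ 3^(3 + 1) + 3^3|_3 = 108 ⇒ 107
(1) 107|_3 = 3^(3 + 1) + 2·3^2 + 2·3 + 2 ↦ 4^(4 + 1) + 2·4^2 + 2·4 + 2|_4 = 1066 ⇒ 1065
(2) 1065|_4 = 4^(4 + 1) + 2·4^2 + 2·4 + 1 ↦ 5^(5 + 1) + 2·5^2 + 2·5 + 1|_5 = 15686 ⇒ 15685
(3) 15685|_5 = 5^(5 + 1) + 2·5^2 + 2·5 ↦ 6^(6 + 1) + 2·6^2 + 2·6|_6 = 280020 ⇒ 280019
(4) 280019|_6 = 6^(6 + 1) + 2·6^2 + 6 + 5 ↦ 7^(7 + 1) + 2·7^2 + 7 + 5|_7 = 5764911 ⇒ 5764910
(5) 5764910|_7 = 7^(7 + 1) + 2·7^2 + 7 + 4 ↦ 8^(8 + 1) + 2·8^2 + 8 + 4|_8 = 134217868 ⇒ 134217867
(6) 134217867|_8 = 8^(8 + 1) + 2·8^2 + 8 + 3 ↦ 9^(9 + 1) + 2·9^2 + 9 + 3|_9 = 3486784575 ⇒ 3486784574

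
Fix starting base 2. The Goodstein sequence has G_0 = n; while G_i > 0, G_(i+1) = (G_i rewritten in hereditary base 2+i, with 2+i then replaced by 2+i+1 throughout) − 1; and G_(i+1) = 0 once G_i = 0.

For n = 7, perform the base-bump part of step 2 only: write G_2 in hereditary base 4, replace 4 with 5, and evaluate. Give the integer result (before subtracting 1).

3128

step 0: 7 = 2^2 + 2 + 1; sub 3 for 2: 3^3 + 3 + 1; = 31; G_1 = 31−1 = 30
step 1: 30 = 3^3 + 3; sub 4 for 3: 4^4 + 4; = 260; G_2 = 260−1 = 259
step 2: 259 = 4^4 + 3; sub 5 for 4: 5^5 + 3; = 3128; G_3 = 3128−1 = 3127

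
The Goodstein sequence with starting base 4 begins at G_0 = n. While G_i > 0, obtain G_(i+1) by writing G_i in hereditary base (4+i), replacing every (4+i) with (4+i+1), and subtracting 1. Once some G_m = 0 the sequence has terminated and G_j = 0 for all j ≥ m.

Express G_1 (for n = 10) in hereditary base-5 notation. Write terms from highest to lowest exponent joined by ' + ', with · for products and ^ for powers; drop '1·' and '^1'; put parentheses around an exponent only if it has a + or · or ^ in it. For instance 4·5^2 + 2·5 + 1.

2·5 + 1

step 0: 10 = 2·4 + 2; sub 5 for 4: 2·5 + 2; = 12; G_1 = 12−1 = 11
step 1: 11 = 2·5 + 1; sub 6 for 5: 2·6 + 1; = 13; G_2 = 13−1 = 12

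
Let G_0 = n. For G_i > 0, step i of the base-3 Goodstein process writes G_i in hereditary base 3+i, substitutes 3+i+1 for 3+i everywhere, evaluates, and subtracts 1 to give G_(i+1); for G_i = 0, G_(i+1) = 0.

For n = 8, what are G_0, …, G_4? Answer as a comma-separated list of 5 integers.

G_0=8  [base 3] 2·3 + 2  →[3↦4]→  2·4 + 2 = 10  −1 ⇒ G_1=9
G_1=9  [base 4] 2·4 + 1  →[4↦5]→  2·5 + 1 = 11  −1 ⇒ G_2=10
G_2=10  [base 5] 2·5  →[5↦6]→  2·6 = 12  −1 ⇒ G_3=11
G_3=11  [base 6] 6 + 5  →[6↦7]→  7 + 5 = 12  −1 ⇒ G_4=11

8, 9, 10, 11, 11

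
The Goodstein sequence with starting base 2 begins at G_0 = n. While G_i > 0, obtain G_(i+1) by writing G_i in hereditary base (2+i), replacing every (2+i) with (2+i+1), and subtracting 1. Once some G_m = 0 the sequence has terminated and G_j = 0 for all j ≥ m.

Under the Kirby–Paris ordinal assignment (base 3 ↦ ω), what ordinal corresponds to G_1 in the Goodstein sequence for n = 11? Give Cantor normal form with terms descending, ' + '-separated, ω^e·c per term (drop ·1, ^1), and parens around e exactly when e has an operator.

ω^(ω + 1) + ω

G_0 = 11. HB_2(11) = 2^(2 + 1) + 2 + 1. Bump = 85. G_1 = 84.
G_1 = 84. HB_3(84) = 3^(3 + 1) + 3. Bump = 1028. G_2 = 1027.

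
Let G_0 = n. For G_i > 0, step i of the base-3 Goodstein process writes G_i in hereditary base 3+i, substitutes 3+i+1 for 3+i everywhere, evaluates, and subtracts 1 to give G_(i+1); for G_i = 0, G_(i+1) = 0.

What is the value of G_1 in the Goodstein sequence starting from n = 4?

base 3: 4 = 3 + 1; at 4: 4 + 1 = 5; next = 4
base 4: 4 = 4; at 5: 5 = 5; next = 4

4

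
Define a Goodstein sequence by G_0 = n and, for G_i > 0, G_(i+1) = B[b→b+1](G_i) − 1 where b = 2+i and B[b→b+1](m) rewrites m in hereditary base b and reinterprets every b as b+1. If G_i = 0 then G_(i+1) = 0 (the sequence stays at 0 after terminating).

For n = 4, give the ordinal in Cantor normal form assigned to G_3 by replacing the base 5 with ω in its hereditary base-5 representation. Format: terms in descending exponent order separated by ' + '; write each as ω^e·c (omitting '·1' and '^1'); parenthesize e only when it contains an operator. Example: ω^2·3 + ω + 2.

G_0=4  [base 2] 2^2  →[2↦3]→  3^3 = 27  −1 ⇒ G_1=26
G_1=26  [base 3] 2·3^2 + 2·3 + 2  →[3↦4]→  2·4^2 + 2·4 + 2 = 42  −1 ⇒ G_2=41
G_2=41  [base 4] 2·4^2 + 2·4 + 1  →[4↦5]→  2·5^2 + 2·5 + 1 = 61  −1 ⇒ G_3=60

ω^2·2 + ω·2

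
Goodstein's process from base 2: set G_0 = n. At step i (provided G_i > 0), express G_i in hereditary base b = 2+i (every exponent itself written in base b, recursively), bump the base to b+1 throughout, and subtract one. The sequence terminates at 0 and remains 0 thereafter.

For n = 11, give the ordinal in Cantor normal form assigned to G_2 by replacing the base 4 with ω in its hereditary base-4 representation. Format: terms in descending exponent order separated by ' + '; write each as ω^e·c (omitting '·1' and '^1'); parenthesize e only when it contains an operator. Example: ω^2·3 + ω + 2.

ω^(ω + 1) + 3

step 0: 11 = 2^(2 + 1) + 2 + 1; sub 3 for 2: 3^(3 + 1) + 3 + 1; = 85; G_1 = 85−1 = 84
step 1: 84 = 3^(3 + 1) + 3; sub 4 for 3: 4^(4 + 1) + 4; = 1028; G_2 = 1028−1 = 1027
step 2: 1027 = 4^(4 + 1) + 3; sub 5 for 4: 5^(5 + 1) + 3; = 15628; G_3 = 15628−1 = 15627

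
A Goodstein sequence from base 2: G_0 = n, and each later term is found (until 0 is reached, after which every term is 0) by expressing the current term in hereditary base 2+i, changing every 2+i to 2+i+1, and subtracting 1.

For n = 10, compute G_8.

50000555551

G_0=10  [base 2] 2^(2 + 1) + 2  →[2↦3]→  3^(3 + 1) + 3 = 84  −1 ⇒ G_1=83
G_1=83  [base 3] 3^(3 + 1) + 2  →[3↦4]→  4^(4 + 1) + 2 = 1026  −1 ⇒ G_2=1025
G_2=1025  [base 4] 4^(4 + 1) + 1  →[4↦5]→  5^(5 + 1) + 1 = 15626  −1 ⇒ G_3=15625
G_3=15625  [base 5] 5^(5 + 1)  →[5↦6]→  6^(6 + 1) = 279936  −1 ⇒ G_4=279935
G_4=279935  [base 6] 5·6^6 + 5·6^5 + 5·6^4 + 5·6^3 + 5·6^2 + 5·6 + 5  →[6↦7]→  5·7^7 + 5·7^5 + 5·7^4 + 5·7^3 + 5·7^2 + 5·7 + 5 = 4215755  −1 ⇒ G_5=4215754
G_5=4215754  [base 7] 5·7^7 + 5·7^5 + 5·7^4 + 5·7^3 + 5·7^2 + 5·7 + 4  →[7↦8]→  5·8^8 + 5·8^5 + 5·8^4 + 5·8^3 + 5·8^2 + 5·8 + 4 = 84073324  −1 ⇒ G_6=84073323
G_6=84073323  [base 8] 5·8^8 + 5·8^5 + 5·8^4 + 5·8^3 + 5·8^2 + 5·8 + 3  →[8↦9]→  5·9^9 + 5·9^5 + 5·9^4 + 5·9^3 + 5·9^2 + 5·9 + 3 = 1937434593  −1 ⇒ G_7=1937434592
G_7=1937434592  [base 9] 5·9^9 + 5·9^5 + 5·9^4 + 5·9^3 + 5·9^2 + 5·9 + 2  →[9↦10]→  5·10^10 + 5·10^5 + 5·10^4 + 5·10^3 + 5·10^2 + 5·10 + 2 = 50000555552  −1 ⇒ G_8=50000555551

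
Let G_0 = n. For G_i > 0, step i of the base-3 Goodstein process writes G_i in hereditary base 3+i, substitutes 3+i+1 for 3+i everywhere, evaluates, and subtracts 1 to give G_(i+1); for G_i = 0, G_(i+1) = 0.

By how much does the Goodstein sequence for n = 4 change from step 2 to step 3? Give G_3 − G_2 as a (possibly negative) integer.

(0) 4|_3 = 3 + 1 ↦ 4 + 1|_4 = 5 ⇒ 4
(1) 4|_4 = 4 ↦ 5|_5 = 5 ⇒ 4
(2) 4|_5 = 4 ↦ 4|_6 = 4 ⇒ 3

-1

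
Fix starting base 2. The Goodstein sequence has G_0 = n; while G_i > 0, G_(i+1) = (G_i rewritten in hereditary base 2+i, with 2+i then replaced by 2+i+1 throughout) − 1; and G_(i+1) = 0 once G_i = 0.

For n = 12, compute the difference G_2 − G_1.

958

(0) 12|_2 = 2^(2 + 1) + 2^2 ↦ 3^(3 + 1) + 3^3|_3 = 108 ⇒ 107
(1) 107|_3 = 3^(3 + 1) + 2·3^2 + 2·3 + 2 ↦ 4^(4 + 1) + 2·4^2 + 2·4 + 2|_4 = 1066 ⇒ 1065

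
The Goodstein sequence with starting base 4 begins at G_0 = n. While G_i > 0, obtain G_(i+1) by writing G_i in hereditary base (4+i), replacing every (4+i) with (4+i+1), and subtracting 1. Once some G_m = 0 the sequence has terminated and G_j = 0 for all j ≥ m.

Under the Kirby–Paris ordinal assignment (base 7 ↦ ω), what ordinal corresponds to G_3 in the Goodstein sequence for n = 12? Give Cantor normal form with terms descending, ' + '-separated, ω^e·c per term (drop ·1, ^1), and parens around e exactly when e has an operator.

ω·2 + 2

G_0 = 12. HB_4(12) = 3·4. Bump = 15. G_1 = 14.
G_1 = 14. HB_5(14) = 2·5 + 4. Bump = 16. G_2 = 15.
G_2 = 15. HB_6(15) = 2·6 + 3. Bump = 17. G_3 = 16.
G_3 = 16. HB_7(16) = 2·7 + 2. Bump = 18. G_4 = 17.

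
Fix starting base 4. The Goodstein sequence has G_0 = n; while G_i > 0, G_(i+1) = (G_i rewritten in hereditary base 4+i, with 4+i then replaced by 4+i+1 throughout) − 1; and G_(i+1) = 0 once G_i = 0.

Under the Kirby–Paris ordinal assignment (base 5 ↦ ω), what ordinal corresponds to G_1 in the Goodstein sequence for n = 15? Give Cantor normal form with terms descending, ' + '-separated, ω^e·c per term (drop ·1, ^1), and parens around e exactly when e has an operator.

15 —HB4→ 3·4 + 3 —bump→ 3·5 + 3 = 18 —(−1)→ 17
17 —HB5→ 3·5 + 2 —bump→ 3·6 + 2 = 20 —(−1)→ 19

ω·3 + 2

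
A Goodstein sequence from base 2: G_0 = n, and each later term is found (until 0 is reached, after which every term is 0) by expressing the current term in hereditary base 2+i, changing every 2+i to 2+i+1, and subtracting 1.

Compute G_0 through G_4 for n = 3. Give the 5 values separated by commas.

3, 3, 3, 2, 1

step 0: 3 = 2 + 1; sub 3 for 2: 3 + 1; = 4; G_1 = 4−1 = 3
step 1: 3 = 3; sub 4 for 3: 4; = 4; G_2 = 4−1 = 3
step 2: 3 = 3; sub 5 for 4: 3; = 3; G_3 = 3−1 = 2
step 3: 2 = 2; sub 6 for 5: 2; = 2; G_4 = 2−1 = 1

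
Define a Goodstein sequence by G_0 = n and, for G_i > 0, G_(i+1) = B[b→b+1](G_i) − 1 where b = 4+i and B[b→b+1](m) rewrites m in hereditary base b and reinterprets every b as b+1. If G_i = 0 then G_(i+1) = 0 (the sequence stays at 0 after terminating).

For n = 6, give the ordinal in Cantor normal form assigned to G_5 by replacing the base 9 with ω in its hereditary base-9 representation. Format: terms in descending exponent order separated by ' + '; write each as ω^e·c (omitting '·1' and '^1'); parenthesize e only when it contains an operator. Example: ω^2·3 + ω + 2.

4

6 —HB4→ 4 + 2 —bump→ 5 + 2 = 7 —(−1)→ 6
6 —HB5→ 5 + 1 —bump→ 6 + 1 = 7 —(−1)→ 6
6 —HB6→ 6 —bump→ 7 = 7 —(−1)→ 6
6 —HB7→ 6 —bump→ 6 = 6 —(−1)→ 5
5 —HB8→ 5 —bump→ 5 = 5 —(−1)→ 4
4 —HB9→ 4 —bump→ 4 = 4 —(−1)→ 3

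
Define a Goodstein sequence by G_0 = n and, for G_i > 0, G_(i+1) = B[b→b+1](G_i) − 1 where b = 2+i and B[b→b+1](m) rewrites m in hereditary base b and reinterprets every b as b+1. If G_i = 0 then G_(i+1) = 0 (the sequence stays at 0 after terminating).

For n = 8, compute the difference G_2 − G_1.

473

G_0=8  [base 2] 2^(2 + 1)  →[2↦3]→  3^(3 + 1) = 81  −1 ⇒ G_1=80
G_1=80  [base 3] 2·3^3 + 2·3^2 + 2·3 + 2  →[3↦4]→  2·4^4 + 2·4^2 + 2·4 + 2 = 554  −1 ⇒ G_2=553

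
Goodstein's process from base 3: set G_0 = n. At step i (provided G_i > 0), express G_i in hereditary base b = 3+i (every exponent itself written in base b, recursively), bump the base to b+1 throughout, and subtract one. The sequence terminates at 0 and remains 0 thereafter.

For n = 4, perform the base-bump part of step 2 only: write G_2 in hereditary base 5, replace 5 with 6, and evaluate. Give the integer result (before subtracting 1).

base 3: 4 = 3 + 1; at 4: 4 + 1 = 5; next = 4
base 4: 4 = 4; at 5: 5 = 5; next = 4
base 5: 4 = 4; at 6: 4 = 4; next = 3

4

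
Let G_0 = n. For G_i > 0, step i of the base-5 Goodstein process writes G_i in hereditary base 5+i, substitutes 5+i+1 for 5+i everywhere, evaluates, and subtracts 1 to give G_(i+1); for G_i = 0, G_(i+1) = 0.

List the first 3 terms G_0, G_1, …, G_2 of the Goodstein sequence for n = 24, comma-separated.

[0] 24 ≡ 4·5 + 4 (base 5). Lift 6: 28. −1: 27.
[1] 27 ≡ 4·6 + 3 (base 6). Lift 7: 31. −1: 30.

24, 27, 30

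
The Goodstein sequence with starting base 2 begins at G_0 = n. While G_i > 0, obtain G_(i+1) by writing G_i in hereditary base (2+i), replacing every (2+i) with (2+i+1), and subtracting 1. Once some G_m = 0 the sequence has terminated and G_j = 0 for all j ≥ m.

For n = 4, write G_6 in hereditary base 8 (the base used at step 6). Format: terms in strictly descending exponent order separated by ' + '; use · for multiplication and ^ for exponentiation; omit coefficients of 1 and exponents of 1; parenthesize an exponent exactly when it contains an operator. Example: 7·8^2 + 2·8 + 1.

4 —HB2→ 2^2 —bump→ 3^3 = 27 —(−1)→ 26
26 —HB3→ 2·3^2 + 2·3 + 2 —bump→ 2·4^2 + 2·4 + 2 = 42 —(−1)→ 41
41 —HB4→ 2·4^2 + 2·4 + 1 —bump→ 2·5^2 + 2·5 + 1 = 61 —(−1)→ 60
60 —HB5→ 2·5^2 + 2·5 —bump→ 2·6^2 + 2·6 = 84 —(−1)→ 83
83 —HB6→ 2·6^2 + 6 + 5 —bump→ 2·7^2 + 7 + 5 = 110 —(−1)→ 109
109 —HB7→ 2·7^2 + 7 + 4 —bump→ 2·8^2 + 8 + 4 = 140 —(−1)→ 139
139 —HB8→ 2·8^2 + 8 + 3 —bump→ 2·9^2 + 9 + 3 = 174 —(−1)→ 173

2·8^2 + 8 + 3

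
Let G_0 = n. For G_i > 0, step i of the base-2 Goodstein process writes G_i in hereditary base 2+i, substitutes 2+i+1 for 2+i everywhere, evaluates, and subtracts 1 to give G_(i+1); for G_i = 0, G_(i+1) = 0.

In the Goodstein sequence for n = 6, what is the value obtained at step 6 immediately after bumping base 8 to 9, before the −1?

6 —HB2→ 2^2 + 2 —bump→ 3^3 + 3 = 30 —(−1)→ 29
29 —HB3→ 3^3 + 2 —bump→ 4^4 + 2 = 258 —(−1)→ 257
257 —HB4→ 4^4 + 1 —bump→ 5^5 + 1 = 3126 —(−1)→ 3125
3125 —HB5→ 5^5 —bump→ 6^6 = 46656 —(−1)→ 46655
46655 —HB6→ 5·6^5 + 5·6^4 + 5·6^3 + 5·6^2 + 5·6 + 5 —bump→ 5·7^5 + 5·7^4 + 5·7^3 + 5·7^2 + 5·7 + 5 = 98040 —(−1)→ 98039
98039 —HB7→ 5·7^5 + 5·7^4 + 5·7^3 + 5·7^2 + 5·7 + 4 —bump→ 5·8^5 + 5·8^4 + 5·8^3 + 5·8^2 + 5·8 + 4 = 187244 —(−1)→ 187243
187243 —HB8→ 5·8^5 + 5·8^4 + 5·8^3 + 5·8^2 + 5·8 + 3 —bump→ 5·9^5 + 5·9^4 + 5·9^3 + 5·9^2 + 5·9 + 3 = 332148 —(−1)→ 332147

332148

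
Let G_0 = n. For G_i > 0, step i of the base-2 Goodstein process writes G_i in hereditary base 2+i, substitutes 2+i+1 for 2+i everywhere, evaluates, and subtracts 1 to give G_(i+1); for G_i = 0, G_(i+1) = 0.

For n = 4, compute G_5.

(0) 4|_2 = 2^2 ↦ 3^3|_3 = 27 ⇒ 26
(1) 26|_3 = 2·3^2 + 2·3 + 2 ↦ 2·4^2 + 2·4 + 2|_4 = 42 ⇒ 41
(2) 41|_4 = 2·4^2 + 2·4 + 1 ↦ 2·5^2 + 2·5 + 1|_5 = 61 ⇒ 60
(3) 60|_5 = 2·5^2 + 2·5 ↦ 2·6^2 + 2·6|_6 = 84 ⇒ 83
(4) 83|_6 = 2·6^2 + 6 + 5 ↦ 2·7^2 + 7 + 5|_7 = 110 ⇒ 109

109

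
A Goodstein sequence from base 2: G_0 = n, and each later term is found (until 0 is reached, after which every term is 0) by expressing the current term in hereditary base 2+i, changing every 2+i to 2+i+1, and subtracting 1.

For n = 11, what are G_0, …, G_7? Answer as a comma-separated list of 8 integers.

11, 84, 1027, 15627, 279937, 5764801, 134217727, 2749609302

G_0=11  [base 2] 2^(2 + 1) + 2 + 1  →[2↦3]→  3^(3 + 1) + 3 + 1 = 85  −1 ⇒ G_1=84
G_1=84  [base 3] 3^(3 + 1) + 3  →[3↦4]→  4^(4 + 1) + 4 = 1028  −1 ⇒ G_2=1027
G_2=1027  [base 4] 4^(4 + 1) + 3  →[4↦5]→  5^(5 + 1) + 3 = 15628  −1 ⇒ G_3=15627
G_3=15627  [base 5] 5^(5 + 1) + 2  →[5↦6]→  6^(6 + 1) + 2 = 279938  −1 ⇒ G_4=279937
G_4=279937  [base 6] 6^(6 + 1) + 1  →[6↦7]→  7^(7 + 1) + 1 = 5764802  −1 ⇒ G_5=5764801
G_5=5764801  [base 7] 7^(7 + 1)  →[7↦8]→  8^(8 + 1) = 134217728  −1 ⇒ G_6=134217727
G_6=134217727  [base 8] 7·8^8 + 7·8^7 + 7·8^6 + 7·8^5 + 7·8^4 + 7·8^3 + 7·8^2 + 7·8 + 7  →[8↦9]→  7·9^9 + 7·9^7 + 7·9^6 + 7·9^5 + 7·9^4 + 7·9^3 + 7·9^2 + 7·9 + 7 = 2749609303  −1 ⇒ G_7=2749609302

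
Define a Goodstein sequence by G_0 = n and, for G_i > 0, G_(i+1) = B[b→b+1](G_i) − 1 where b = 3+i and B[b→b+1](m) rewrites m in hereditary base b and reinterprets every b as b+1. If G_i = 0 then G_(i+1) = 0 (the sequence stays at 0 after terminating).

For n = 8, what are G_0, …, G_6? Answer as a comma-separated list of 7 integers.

base 3: 8 = 2·3 + 2; at 4: 2·4 + 2 = 10; next = 9
base 4: 9 = 2·4 + 1; at 5: 2·5 + 1 = 11; next = 10
base 5: 10 = 2·5; at 6: 2·6 = 12; next = 11
base 6: 11 = 6 + 5; at 7: 7 + 5 = 12; next = 11
base 7: 11 = 7 + 4; at 8: 8 + 4 = 12; next = 11
base 8: 11 = 8 + 3; at 9: 9 + 3 = 12; next = 11

8, 9, 10, 11, 11, 11, 11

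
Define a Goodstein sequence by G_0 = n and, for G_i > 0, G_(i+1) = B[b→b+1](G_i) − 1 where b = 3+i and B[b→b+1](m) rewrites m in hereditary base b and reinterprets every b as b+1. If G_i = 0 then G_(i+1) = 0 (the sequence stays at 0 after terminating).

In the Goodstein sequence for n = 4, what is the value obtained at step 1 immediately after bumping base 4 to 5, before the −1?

5

step 0: 4 = 3 + 1; sub 4 for 3: 4 + 1; = 5; G_1 = 5−1 = 4
step 1: 4 = 4; sub 5 for 4: 5; = 5; G_2 = 5−1 = 4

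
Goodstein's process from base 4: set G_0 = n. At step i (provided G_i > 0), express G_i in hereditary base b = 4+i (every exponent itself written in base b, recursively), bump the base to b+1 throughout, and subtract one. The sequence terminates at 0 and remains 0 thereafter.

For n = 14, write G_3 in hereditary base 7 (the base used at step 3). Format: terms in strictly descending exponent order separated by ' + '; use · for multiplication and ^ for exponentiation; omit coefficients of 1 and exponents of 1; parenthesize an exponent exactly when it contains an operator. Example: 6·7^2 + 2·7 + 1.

base 4: 14 = 3·4 + 2; at 5: 3·5 + 2 = 17; next = 16
base 5: 16 = 3·5 + 1; at 6: 3·6 + 1 = 19; next = 18
base 6: 18 = 3·6; at 7: 3·7 = 21; next = 20
base 7: 20 = 2·7 + 6; at 8: 2·8 + 6 = 22; next = 21

2·7 + 6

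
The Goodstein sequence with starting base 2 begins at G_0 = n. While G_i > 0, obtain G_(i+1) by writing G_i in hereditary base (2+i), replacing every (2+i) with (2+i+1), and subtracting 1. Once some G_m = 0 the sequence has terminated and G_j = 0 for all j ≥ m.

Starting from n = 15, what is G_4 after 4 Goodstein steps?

base 2: 15 = 2^(2 + 1) + 2^2 + 2 + 1; at 3: 3^(3 + 1) + 3^3 + 3 + 1 = 112; next = 111
base 3: 111 = 3^(3 + 1) + 3^3 + 3; at 4: 4^(4 + 1) + 4^4 + 4 = 1284; next = 1283
base 4: 1283 = 4^(4 + 1) + 4^4 + 3; at 5: 5^(5 + 1) + 5^5 + 3 = 18753; next = 18752
base 5: 18752 = 5^(5 + 1) + 5^5 + 2; at 6: 6^(6 + 1) + 6^6 + 2 = 326594; next = 326593
base 6: 326593 = 6^(6 + 1) + 6^6 + 1; at 7: 7^(7 + 1) + 7^7 + 1 = 6588345; next = 6588344

326593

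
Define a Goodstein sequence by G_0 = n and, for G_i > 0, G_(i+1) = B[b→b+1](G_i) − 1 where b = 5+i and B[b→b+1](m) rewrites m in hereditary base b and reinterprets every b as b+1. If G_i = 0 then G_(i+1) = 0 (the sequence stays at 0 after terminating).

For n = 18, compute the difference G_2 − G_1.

2

G_0=18  [base 5] 3·5 + 3  →[5↦6]→  3·6 + 3 = 21  −1 ⇒ G_1=20
G_1=20  [base 6] 3·6 + 2  →[6↦7]→  3·7 + 2 = 23  −1 ⇒ G_2=22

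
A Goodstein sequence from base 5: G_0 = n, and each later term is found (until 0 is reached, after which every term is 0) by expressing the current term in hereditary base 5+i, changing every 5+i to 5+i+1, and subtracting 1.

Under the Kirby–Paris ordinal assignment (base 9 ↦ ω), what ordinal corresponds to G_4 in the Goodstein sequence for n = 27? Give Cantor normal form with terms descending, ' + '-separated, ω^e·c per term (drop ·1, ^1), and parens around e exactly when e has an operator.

base 5: 27 = 5^2 + 2; at 6: 6^2 + 2 = 38; next = 37
base 6: 37 = 6^2 + 1; at 7: 7^2 + 1 = 50; next = 49
base 7: 49 = 7^2; at 8: 8^2 = 64; next = 63
base 8: 63 = 7·8 + 7; at 9: 7·9 + 7 = 70; next = 69
base 9: 69 = 7·9 + 6; at 10: 7·10 + 6 = 76; next = 75

ω·7 + 6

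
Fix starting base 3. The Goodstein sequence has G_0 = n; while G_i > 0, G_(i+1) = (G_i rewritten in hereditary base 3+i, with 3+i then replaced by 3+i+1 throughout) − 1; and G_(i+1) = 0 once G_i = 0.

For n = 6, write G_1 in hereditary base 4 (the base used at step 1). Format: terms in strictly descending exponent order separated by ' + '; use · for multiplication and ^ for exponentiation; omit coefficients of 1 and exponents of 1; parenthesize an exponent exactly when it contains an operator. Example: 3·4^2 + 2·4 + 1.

4 + 3

(0) 6|_3 = 2·3 ↦ 2·4|_4 = 8 ⇒ 7
(1) 7|_4 = 4 + 3 ↦ 5 + 3|_5 = 8 ⇒ 7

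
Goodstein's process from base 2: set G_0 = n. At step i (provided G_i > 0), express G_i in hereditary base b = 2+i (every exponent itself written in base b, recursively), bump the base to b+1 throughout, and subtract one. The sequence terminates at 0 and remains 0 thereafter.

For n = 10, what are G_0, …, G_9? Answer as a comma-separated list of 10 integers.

10, 83, 1025, 15625, 279935, 4215754, 84073323, 1937434592, 50000555551, 1426559238830

step 0: 10 = 2^(2 + 1) + 2; sub 3 for 2: 3^(3 + 1) + 3; = 84; G_1 = 84−1 = 83
step 1: 83 = 3^(3 + 1) + 2; sub 4 for 3: 4^(4 + 1) + 2; = 1026; G_2 = 1026−1 = 1025
step 2: 1025 = 4^(4 + 1) + 1; sub 5 for 4: 5^(5 + 1) + 1; = 15626; G_3 = 15626−1 = 15625
step 3: 15625 = 5^(5 + 1); sub 6 for 5: 6^(6 + 1); = 279936; G_4 = 279936−1 = 279935
step 4: 279935 = 5·6^6 + 5·6^5 + 5·6^4 + 5·6^3 + 5·6^2 + 5·6 + 5; sub 7 for 6: 5·7^7 + 5·7^5 + 5·7^4 + 5·7^3 + 5·7^2 + 5·7 + 5; = 4215755; G_5 = 4215755−1 = 4215754
step 5: 4215754 = 5·7^7 + 5·7^5 + 5·7^4 + 5·7^3 + 5·7^2 + 5·7 + 4; sub 8 for 7: 5·8^8 + 5·8^5 + 5·8^4 + 5·8^3 + 5·8^2 + 5·8 + 4; = 84073324; G_6 = 84073324−1 = 84073323
step 6: 84073323 = 5·8^8 + 5·8^5 + 5·8^4 + 5·8^3 + 5·8^2 + 5·8 + 3; sub 9 for 8: 5·9^9 + 5·9^5 + 5·9^4 + 5·9^3 + 5·9^2 + 5·9 + 3; = 1937434593; G_7 = 1937434593−1 = 1937434592
step 7: 1937434592 = 5·9^9 + 5·9^5 + 5·9^4 + 5·9^3 + 5·9^2 + 5·9 + 2; sub 10 for 9: 5·10^10 + 5·10^5 + 5·10^4 + 5·10^3 + 5·10^2 + 5·10 + 2; = 50000555552; G_8 = 50000555552−1 = 50000555551
step 8: 50000555551 = 5·10^10 + 5·10^5 + 5·10^4 + 5·10^3 + 5·10^2 + 5·10 + 1; sub 11 for 10: 5·11^11 + 5·11^5 + 5·11^4 + 5·11^3 + 5·11^2 + 5·11 + 1; = 1426559238831; G_9 = 1426559238831−1 = 1426559238830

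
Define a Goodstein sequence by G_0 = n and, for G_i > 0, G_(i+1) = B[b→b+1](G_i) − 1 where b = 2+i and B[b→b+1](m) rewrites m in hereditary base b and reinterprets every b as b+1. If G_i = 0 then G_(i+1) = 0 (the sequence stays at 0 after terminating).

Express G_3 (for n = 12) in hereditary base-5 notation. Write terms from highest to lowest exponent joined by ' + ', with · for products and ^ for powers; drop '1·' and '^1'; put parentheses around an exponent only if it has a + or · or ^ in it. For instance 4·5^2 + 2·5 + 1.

[0] 12 ≡ 2^(2 + 1) + 2^2 (base 2). Lift 3: 108. −1: 107.
[1] 107 ≡ 3^(3 + 1) + 2·3^2 + 2·3 + 2 (base 3). Lift 4: 1066. −1: 1065.
[2] 1065 ≡ 4^(4 + 1) + 2·4^2 + 2·4 + 1 (base 4). Lift 5: 15686. −1: 15685.
[3] 15685 ≡ 5^(5 + 1) + 2·5^2 + 2·5 (base 5). Lift 6: 280020. −1: 280019.

5^(5 + 1) + 2·5^2 + 2·5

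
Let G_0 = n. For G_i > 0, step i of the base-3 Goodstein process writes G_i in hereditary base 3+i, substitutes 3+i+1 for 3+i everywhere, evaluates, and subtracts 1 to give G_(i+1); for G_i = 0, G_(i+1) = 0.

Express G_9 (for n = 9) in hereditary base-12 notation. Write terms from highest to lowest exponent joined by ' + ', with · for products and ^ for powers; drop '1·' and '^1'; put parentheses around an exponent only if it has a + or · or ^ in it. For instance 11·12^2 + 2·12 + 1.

2·12 + 3

G_0=9  [base 3] 3^2  →[3↦4]→  4^2 = 16  −1 ⇒ G_1=15
G_1=15  [base 4] 3·4 + 3  →[4↦5]→  3·5 + 3 = 18  −1 ⇒ G_2=17
G_2=17  [base 5] 3·5 + 2  →[5↦6]→  3·6 + 2 = 20  −1 ⇒ G_3=19
G_3=19  [base 6] 3·6 + 1  →[6↦7]→  3·7 + 1 = 22  −1 ⇒ G_4=21
G_4=21  [base 7] 3·7  →[7↦8]→  3·8 = 24  −1 ⇒ G_5=23
G_5=23  [base 8] 2·8 + 7  →[8↦9]→  2·9 + 7 = 25  −1 ⇒ G_6=24
G_6=24  [base 9] 2·9 + 6  →[9↦10]→  2·10 + 6 = 26  −1 ⇒ G_7=25
G_7=25  [base 10] 2·10 + 5  →[10↦11]→  2·11 + 5 = 27  −1 ⇒ G_8=26
G_8=26  [base 11] 2·11 + 4  →[11↦12]→  2·12 + 4 = 28  −1 ⇒ G_9=27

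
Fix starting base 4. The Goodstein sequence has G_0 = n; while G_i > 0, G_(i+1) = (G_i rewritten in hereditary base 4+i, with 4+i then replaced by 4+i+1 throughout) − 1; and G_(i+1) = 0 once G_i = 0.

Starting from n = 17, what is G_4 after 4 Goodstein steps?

G_0=17  [base 4] 4^2 + 1  →[4↦5]→  5^2 + 1 = 26  −1 ⇒ G_1=25
G_1=25  [base 5] 5^2  →[5↦6]→  6^2 = 36  −1 ⇒ G_2=35
G_2=35  [base 6] 5·6 + 5  →[6↦7]→  5·7 + 5 = 40  −1 ⇒ G_3=39
G_3=39  [base 7] 5·7 + 4  →[7↦8]→  5·8 + 4 = 44  −1 ⇒ G_4=43
G_4=43  [base 8] 5·8 + 3  →[8↦9]→  5·9 + 3 = 48  −1 ⇒ G_5=47

43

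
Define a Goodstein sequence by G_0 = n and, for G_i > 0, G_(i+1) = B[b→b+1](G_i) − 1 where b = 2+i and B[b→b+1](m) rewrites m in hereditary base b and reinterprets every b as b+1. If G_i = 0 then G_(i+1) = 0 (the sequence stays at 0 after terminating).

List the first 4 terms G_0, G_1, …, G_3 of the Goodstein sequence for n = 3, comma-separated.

3 —HB2→ 2 + 1 —bump→ 3 + 1 = 4 —(−1)→ 3
3 —HB3→ 3 —bump→ 4 = 4 —(−1)→ 3
3 —HB4→ 3 —bump→ 3 = 3 —(−1)→ 2

3, 3, 3, 2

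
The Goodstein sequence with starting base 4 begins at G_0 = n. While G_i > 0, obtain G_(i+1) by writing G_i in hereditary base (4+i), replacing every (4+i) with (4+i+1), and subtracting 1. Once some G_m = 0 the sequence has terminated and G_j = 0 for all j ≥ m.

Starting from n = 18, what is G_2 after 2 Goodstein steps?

G_0=18  [base 4] 4^2 + 2  →[4↦5]→  5^2 + 2 = 27  −1 ⇒ G_1=26
G_1=26  [base 5] 5^2 + 1  →[5↦6]→  6^2 + 1 = 37  −1 ⇒ G_2=36
G_2=36  [base 6] 6^2  →[6↦7]→  7^2 = 49  −1 ⇒ G_3=48

36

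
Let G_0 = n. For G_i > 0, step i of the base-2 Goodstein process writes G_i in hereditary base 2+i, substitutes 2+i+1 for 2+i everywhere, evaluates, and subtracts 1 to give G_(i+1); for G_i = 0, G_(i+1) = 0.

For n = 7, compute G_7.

37665879

[0] 7 ≡ 2^2 + 2 + 1 (base 2). Lift 3: 31. −1: 30.
[1] 30 ≡ 3^3 + 3 (base 3). Lift 4: 260. −1: 259.
[2] 259 ≡ 4^4 + 3 (base 4). Lift 5: 3128. −1: 3127.
[3] 3127 ≡ 5^5 + 2 (base 5). Lift 6: 46658. −1: 46657.
[4] 46657 ≡ 6^6 + 1 (base 6). Lift 7: 823544. −1: 823543.
[5] 823543 ≡ 7^7 (base 7). Lift 8: 16777216. −1: 16777215.
[6] 16777215 ≡ 7·8^7 + 7·8^6 + 7·8^5 + 7·8^4 + 7·8^3 + 7·8^2 + 7·8 + 7 (base 8). Lift 9: 37665880. −1: 37665879.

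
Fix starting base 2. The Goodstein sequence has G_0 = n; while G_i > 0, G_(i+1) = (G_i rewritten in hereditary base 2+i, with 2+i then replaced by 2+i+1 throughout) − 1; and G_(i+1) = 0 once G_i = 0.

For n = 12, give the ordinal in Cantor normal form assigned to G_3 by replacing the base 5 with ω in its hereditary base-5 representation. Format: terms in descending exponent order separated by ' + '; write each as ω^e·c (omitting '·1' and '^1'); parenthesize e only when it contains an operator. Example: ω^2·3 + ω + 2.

ω^(ω + 1) + ω^2·2 + ω·2

(0) 12|_2 = 2^(2 + 1) + 2^2 ↦ 3^(3 + 1) + 3^3|_3 = 108 ⇒ 107
(1) 107|_3 = 3^(3 + 1) + 2·3^2 + 2·3 + 2 ↦ 4^(4 + 1) + 2·4^2 + 2·4 + 2|_4 = 1066 ⇒ 1065
(2) 1065|_4 = 4^(4 + 1) + 2·4^2 + 2·4 + 1 ↦ 5^(5 + 1) + 2·5^2 + 2·5 + 1|_5 = 15686 ⇒ 15685
(3) 15685|_5 = 5^(5 + 1) + 2·5^2 + 2·5 ↦ 6^(6 + 1) + 2·6^2 + 2·6|_6 = 280020 ⇒ 280019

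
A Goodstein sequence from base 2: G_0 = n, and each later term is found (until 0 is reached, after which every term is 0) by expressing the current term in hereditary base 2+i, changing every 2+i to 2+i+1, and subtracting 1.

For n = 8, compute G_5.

1647195

8 —HB2→ 2^(2 + 1) —bump→ 3^(3 + 1) = 81 —(−1)→ 80
80 —HB3→ 2·3^3 + 2·3^2 + 2·3 + 2 —bump→ 2·4^4 + 2·4^2 + 2·4 + 2 = 554 —(−1)→ 553
553 —HB4→ 2·4^4 + 2·4^2 + 2·4 + 1 —bump→ 2·5^5 + 2·5^2 + 2·5 + 1 = 6311 —(−1)→ 6310
6310 —HB5→ 2·5^5 + 2·5^2 + 2·5 —bump→ 2·6^6 + 2·6^2 + 2·6 = 93396 —(−1)→ 93395
93395 —HB6→ 2·6^6 + 2·6^2 + 6 + 5 —bump→ 2·7^7 + 2·7^2 + 7 + 5 = 1647196 —(−1)→ 1647195
1647195 —HB7→ 2·7^7 + 2·7^2 + 7 + 4 —bump→ 2·8^8 + 2·8^2 + 8 + 4 = 33554572 —(−1)→ 33554571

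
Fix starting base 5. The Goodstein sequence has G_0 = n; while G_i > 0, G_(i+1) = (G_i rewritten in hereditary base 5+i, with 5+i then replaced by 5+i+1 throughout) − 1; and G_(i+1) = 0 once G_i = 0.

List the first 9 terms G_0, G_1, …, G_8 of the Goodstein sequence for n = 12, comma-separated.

12, 13, 14, 15, 15, 15, 15, 15, 15

step 0: 12 = 2·5 + 2; sub 6 for 5: 2·6 + 2; = 14; G_1 = 14−1 = 13
step 1: 13 = 2·6 + 1; sub 7 for 6: 2·7 + 1; = 15; G_2 = 15−1 = 14
step 2: 14 = 2·7; sub 8 for 7: 2·8; = 16; G_3 = 16−1 = 15
step 3: 15 = 8 + 7; sub 9 for 8: 9 + 7; = 16; G_4 = 16−1 = 15
step 4: 15 = 9 + 6; sub 10 for 9: 10 + 6; = 16; G_5 = 16−1 = 15
step 5: 15 = 10 + 5; sub 11 for 10: 11 + 5; = 16; G_6 = 16−1 = 15
step 6: 15 = 11 + 4; sub 12 for 11: 12 + 4; = 16; G_7 = 16−1 = 15
step 7: 15 = 12 + 3; sub 13 for 12: 13 + 3; = 16; G_8 = 16−1 = 15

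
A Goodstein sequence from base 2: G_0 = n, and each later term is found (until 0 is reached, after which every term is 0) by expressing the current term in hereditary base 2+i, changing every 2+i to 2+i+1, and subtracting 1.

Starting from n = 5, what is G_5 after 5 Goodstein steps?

1197

[0] 5 ≡ 2^2 + 1 (base 2). Lift 3: 28. −1: 27.
[1] 27 ≡ 3^3 (base 3). Lift 4: 256. −1: 255.
[2] 255 ≡ 3·4^3 + 3·4^2 + 3·4 + 3 (base 4). Lift 5: 468. −1: 467.
[3] 467 ≡ 3·5^3 + 3·5^2 + 3·5 + 2 (base 5). Lift 6: 776. −1: 775.
[4] 775 ≡ 3·6^3 + 3·6^2 + 3·6 + 1 (base 6). Lift 7: 1198. −1: 1197.
[5] 1197 ≡ 3·7^3 + 3·7^2 + 3·7 (base 7). Lift 8: 1752. −1: 1751.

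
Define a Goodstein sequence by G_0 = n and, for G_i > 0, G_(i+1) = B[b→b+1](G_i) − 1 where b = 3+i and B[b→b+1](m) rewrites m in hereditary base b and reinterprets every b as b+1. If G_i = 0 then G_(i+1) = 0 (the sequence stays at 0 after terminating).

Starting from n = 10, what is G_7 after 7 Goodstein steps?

39

(0) 10|_3 = 3^2 + 1 ↦ 4^2 + 1|_4 = 17 ⇒ 16
(1) 16|_4 = 4^2 ↦ 5^2|_5 = 25 ⇒ 24
(2) 24|_5 = 4·5 + 4 ↦ 4·6 + 4|_6 = 28 ⇒ 27
(3) 27|_6 = 4·6 + 3 ↦ 4·7 + 3|_7 = 31 ⇒ 30
(4) 30|_7 = 4·7 + 2 ↦ 4·8 + 2|_8 = 34 ⇒ 33
(5) 33|_8 = 4·8 + 1 ↦ 4·9 + 1|_9 = 37 ⇒ 36
(6) 36|_9 = 4·9 ↦ 4·10|_10 = 40 ⇒ 39
(7) 39|_10 = 3·10 + 9 ↦ 3·11 + 9|_11 = 42 ⇒ 41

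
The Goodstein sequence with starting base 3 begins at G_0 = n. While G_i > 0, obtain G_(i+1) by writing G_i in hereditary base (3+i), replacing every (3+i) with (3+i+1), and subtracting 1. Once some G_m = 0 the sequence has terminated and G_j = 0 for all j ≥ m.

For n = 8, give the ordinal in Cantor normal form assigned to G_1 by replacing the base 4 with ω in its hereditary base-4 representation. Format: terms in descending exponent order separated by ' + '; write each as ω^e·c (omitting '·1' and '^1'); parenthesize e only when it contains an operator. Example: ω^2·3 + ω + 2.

ω·2 + 1

G_0=8  [base 3] 2·3 + 2  →[3↦4]→  2·4 + 2 = 10  −1 ⇒ G_1=9
G_1=9  [base 4] 2·4 + 1  →[4↦5]→  2·5 + 1 = 11  −1 ⇒ G_2=10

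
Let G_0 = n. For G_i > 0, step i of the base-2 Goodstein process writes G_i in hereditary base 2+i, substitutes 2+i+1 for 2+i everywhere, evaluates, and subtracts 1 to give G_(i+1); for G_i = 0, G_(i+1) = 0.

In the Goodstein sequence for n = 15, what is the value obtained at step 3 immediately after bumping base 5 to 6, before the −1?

326594

(0) 15|_2 = 2^(2 + 1) + 2^2 + 2 + 1 ↦ 3^(3 + 1) + 3^3 + 3 + 1|_3 = 112 ⇒ 111
(1) 111|_3 = 3^(3 + 1) + 3^3 + 3 ↦ 4^(4 + 1) + 4^4 + 4|_4 = 1284 ⇒ 1283
(2) 1283|_4 = 4^(4 + 1) + 4^4 + 3 ↦ 5^(5 + 1) + 5^5 + 3|_5 = 18753 ⇒ 18752
(3) 18752|_5 = 5^(5 + 1) + 5^5 + 2 ↦ 6^(6 + 1) + 6^6 + 2|_6 = 326594 ⇒ 326593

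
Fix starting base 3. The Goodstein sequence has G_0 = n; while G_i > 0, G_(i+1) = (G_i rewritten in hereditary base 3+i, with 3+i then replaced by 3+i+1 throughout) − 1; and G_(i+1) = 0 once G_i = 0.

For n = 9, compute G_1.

15

i=0: 9 = 3^2 (b=3); 3→4: 4^2 = 16; 16−1 = 15
i=1: 15 = 3·4 + 3 (b=4); 4→5: 3·5 + 3 = 18; 18−1 = 17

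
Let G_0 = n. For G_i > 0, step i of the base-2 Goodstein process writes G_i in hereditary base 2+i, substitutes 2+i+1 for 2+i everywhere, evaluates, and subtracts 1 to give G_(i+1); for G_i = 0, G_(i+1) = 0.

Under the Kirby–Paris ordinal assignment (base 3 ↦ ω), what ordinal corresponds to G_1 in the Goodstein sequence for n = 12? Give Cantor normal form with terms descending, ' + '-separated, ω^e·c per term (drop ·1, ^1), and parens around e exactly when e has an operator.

(0) 12|_2 = 2^(2 + 1) + 2^2 ↦ 3^(3 + 1) + 3^3|_3 = 108 ⇒ 107
(1) 107|_3 = 3^(3 + 1) + 2·3^2 + 2·3 + 2 ↦ 4^(4 + 1) + 2·4^2 + 2·4 + 2|_4 = 1066 ⇒ 1065

ω^(ω + 1) + ω^2·2 + ω·2 + 2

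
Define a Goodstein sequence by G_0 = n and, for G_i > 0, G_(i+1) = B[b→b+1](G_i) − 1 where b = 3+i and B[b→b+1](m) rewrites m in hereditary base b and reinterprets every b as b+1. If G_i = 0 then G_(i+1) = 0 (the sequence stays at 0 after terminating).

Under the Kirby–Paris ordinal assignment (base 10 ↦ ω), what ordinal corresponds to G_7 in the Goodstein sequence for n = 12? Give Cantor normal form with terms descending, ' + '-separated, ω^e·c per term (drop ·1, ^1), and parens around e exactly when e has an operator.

12 —HB3→ 3^2 + 3 —bump→ 4^2 + 4 = 20 —(−1)→ 19
19 —HB4→ 4^2 + 3 —bump→ 5^2 + 3 = 28 —(−1)→ 27
27 —HB5→ 5^2 + 2 —bump→ 6^2 + 2 = 38 —(−1)→ 37
37 —HB6→ 6^2 + 1 —bump→ 7^2 + 1 = 50 —(−1)→ 49
49 —HB7→ 7^2 —bump→ 8^2 = 64 —(−1)→ 63
63 —HB8→ 7·8 + 7 —bump→ 7·9 + 7 = 70 —(−1)→ 69
69 —HB9→ 7·9 + 6 —bump→ 7·10 + 6 = 76 —(−1)→ 75
75 —HB10→ 7·10 + 5 —bump→ 7·11 + 5 = 82 —(−1)→ 81

ω·7 + 5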